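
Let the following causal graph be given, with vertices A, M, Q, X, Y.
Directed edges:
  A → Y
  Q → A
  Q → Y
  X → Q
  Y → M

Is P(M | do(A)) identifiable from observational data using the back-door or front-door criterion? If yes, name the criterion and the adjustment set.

desc(A)\{A}={M,Y}; candidates ⊆ {Q,X}.
size 0: {}; under {} A still reaches {M,Q,X,Y} ∋ M.
{Q}: A⊥M given {Q} in G with A→· removed — back-door holds.
P(M|do(A)) = Σ_{Q} P(M|A,Q)·P(Q).

P(M|do(A)): backdoor, adjust for {Q}.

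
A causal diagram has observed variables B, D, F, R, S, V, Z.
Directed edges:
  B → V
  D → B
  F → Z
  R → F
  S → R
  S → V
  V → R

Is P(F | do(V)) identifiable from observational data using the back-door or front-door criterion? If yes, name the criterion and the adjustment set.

P(F|do(V)): backdoor, adjust for {S}.

desc(V)\{V}={F,R,Z}; candidates ⊆ {B,D,S}.
size 0: {}; under {} V still reaches {B,D,F,R,S,Z} ∋ F.
{S}: V⊥F given {S} in G with V→· removed — back-door holds.
P(F|do(V)) = Σ_{S} P(F|V,S)·P(S).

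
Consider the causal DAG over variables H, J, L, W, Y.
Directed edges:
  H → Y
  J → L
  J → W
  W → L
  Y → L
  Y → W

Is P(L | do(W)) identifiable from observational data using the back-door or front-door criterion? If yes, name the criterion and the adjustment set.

P(L|do(W)): backdoor, adjust for {J, Y}.

desc(W)\{W}={L}; candidates ⊆ {H,J,Y}.
size 0: {}; under {} W still reaches {H,J,L,Y} ∋ L.
size 1: {H}, {J}, {Y}; under {H} W still reaches {J,L,Y} ∋ L.
{J,Y}: W⊥L given {J,Y} in G with W→· removed — back-door holds.
P(L|do(W)) = Σ_{J,Y} P(L|W,J,Y)·P(J,Y).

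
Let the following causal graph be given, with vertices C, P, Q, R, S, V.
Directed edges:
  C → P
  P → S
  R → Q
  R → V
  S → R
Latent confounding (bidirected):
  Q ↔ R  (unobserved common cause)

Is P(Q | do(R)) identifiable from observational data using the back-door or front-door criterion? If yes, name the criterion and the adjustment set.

desc(R)\{R}={Q,V}; candidates ⊆ {C,P,S}.
R↔Q: latent back-door arc(s) into R.
size 0: {}; under {} R still reaches {C,P,Q,S} ∋ Q.
size 1: {C}, {P}, {S}; under {C} R still reaches {P,Q,S} ∋ Q.
size 2: {C,P}, {C,S}, {P,S}; under {C,P} R still reaches {Q,S} ∋ Q.
R↔Q cannot be blocked by any observed set — no back-door set.
No mediator lies on a directed R→…→Q path.
Neither criterion identifies P(Q|do(R)) in this graph.

P(Q|do(R)): not identifiable (no BD/FD set).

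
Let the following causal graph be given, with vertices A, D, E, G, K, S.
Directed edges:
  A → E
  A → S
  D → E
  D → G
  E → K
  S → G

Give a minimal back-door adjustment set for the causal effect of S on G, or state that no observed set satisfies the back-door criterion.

S→G: minimal back-door set ∅.

desc(S)\{S}={G}; candidates ⊆ {A,D,E,K}.
∅: S⊥G given ∅ in G with S→· removed — back-door holds.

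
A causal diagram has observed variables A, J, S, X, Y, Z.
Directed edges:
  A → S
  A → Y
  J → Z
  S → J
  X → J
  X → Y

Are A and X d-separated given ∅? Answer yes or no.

Yes — A ⊥ X | ∅.

Bayes-Ball from A | ∅ reaches {J,S,Y,Z}.
X ∉ reach(A|∅) ⇒ A ⊥ X | ∅.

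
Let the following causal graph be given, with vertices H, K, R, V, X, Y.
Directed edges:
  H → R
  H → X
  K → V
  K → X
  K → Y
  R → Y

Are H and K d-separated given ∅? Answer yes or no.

Yes — H ⊥ K | ∅.

Bayes-Ball from H | ∅ reaches {R,X,Y}.
K ∉ reach(H|∅) ⇒ H ⊥ K | ∅.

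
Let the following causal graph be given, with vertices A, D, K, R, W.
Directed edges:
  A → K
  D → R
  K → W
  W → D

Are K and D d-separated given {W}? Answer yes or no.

Bayes-Ball from K | {W} reaches {A}.
D ∉ reach(K|{W}) ⇒ K ⊥ D | {W}.

Yes — K ⊥ D | {W}.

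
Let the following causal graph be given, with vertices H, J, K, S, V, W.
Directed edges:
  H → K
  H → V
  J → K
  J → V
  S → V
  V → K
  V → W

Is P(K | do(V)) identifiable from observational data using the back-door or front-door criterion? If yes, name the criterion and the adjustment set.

P(K|do(V)): backdoor, adjust for {H, J}.

desc(V)\{V}={K,W}; candidates ⊆ {H,J,S}.
size 0: {}; under {} V still reaches {H,J,K,S} ∋ K.
size 1: {H}, {J}, {S}; under {H} V still reaches {J,K,S} ∋ K.
{H,J}: V⊥K given {H,J} in G with V→· removed — back-door holds.
P(K|do(V)) = Σ_{H,J} P(K|V,H,J)·P(H,J).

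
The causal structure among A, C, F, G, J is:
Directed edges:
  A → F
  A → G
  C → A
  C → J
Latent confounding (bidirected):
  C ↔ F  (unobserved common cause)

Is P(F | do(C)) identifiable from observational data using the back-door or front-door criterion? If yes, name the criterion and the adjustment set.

desc(C)\{C}={A,F,G,J}; candidates ⊆ {—}.
C↔F: latent back-door arc(s) into C.
size 0: {}; under {} C still reaches {F} ∋ F.
C↔F cannot be blocked by any observed set — no back-door set.
{A}: (i) intercepts every directed C→F path; (ii) no back-door C→{A}; (iii) {C} blocks every back-door {A}→F. Front-door holds.
P(F|do(C)) = Σ_{A} P(A|C) Σ_{C'} P(F|A,C')P(C').

P(F|do(C)): frontdoor, adjust for {A}.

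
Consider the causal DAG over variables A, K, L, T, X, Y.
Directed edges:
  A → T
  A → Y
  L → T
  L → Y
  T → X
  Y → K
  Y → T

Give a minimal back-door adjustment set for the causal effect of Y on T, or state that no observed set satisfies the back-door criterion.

desc(Y)\{Y}={K,T,X}; candidates ⊆ {A,L}.
size 0: {}; under {} Y still reaches {A,L,T,X} ∋ T.
size 1: {A}, {L}; under {A} Y still reaches {L,T,X} ∋ T.
{A,L}: Y⊥T given {A,L} in G with Y→· removed — back-door holds.

Y→T: minimal back-door set {A, L}.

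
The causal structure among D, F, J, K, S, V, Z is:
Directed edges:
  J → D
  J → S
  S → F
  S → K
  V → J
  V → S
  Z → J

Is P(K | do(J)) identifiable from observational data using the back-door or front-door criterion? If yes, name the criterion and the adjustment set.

desc(J)\{J}={D,F,K,S}; candidates ⊆ {V,Z}.
size 0: {}; under {} J still reaches {F,K,S,V,Z} ∋ K.
{V}: J⊥K given {V} in G with J→· removed — back-door holds.
P(K|do(J)) = Σ_{V} P(K|J,V)·P(V).

P(K|do(J)): backdoor, adjust for {V}.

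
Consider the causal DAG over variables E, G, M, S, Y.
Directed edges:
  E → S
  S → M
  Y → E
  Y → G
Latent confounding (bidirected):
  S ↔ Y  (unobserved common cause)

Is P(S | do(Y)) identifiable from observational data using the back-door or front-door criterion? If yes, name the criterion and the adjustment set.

desc(Y)\{Y}={E,G,M,S}; candidates ⊆ {—}.
Y↔S: latent back-door arc(s) into Y.
size 0: {}; under {} Y still reaches {M,S} ∋ S.
Y↔S cannot be blocked by any observed set — no back-door set.
{E}: (i) intercepts every directed Y→S path; (ii) no back-door Y→{E}; (iii) {Y} blocks every back-door {E}→S. Front-door holds.
P(S|do(Y)) = Σ_{E} P(E|Y) Σ_{Y'} P(S|E,Y')P(Y').

P(S|do(Y)): frontdoor, adjust for {E}.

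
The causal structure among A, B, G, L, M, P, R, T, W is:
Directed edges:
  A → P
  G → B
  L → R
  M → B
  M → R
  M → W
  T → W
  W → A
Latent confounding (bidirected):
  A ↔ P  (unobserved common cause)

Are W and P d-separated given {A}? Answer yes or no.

No — W and P are d-connected given {A}.

Bayes-Ball from W | {A} reaches {B,M,P,R,T}.
P ∈ reach(W|{A}) ⇒ W ⊥̸ P | {A}.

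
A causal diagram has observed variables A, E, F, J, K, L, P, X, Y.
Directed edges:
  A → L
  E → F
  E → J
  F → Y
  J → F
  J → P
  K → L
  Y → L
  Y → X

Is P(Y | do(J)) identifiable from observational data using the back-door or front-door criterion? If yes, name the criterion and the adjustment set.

P(Y|do(J)): backdoor, adjust for {E}.

desc(J)\{J}={F,L,P,X,Y}; candidates ⊆ {A,E,K}.
size 0: {}; under {} J still reaches {E,F,L,X,Y} ∋ Y.
{E}: J⊥Y given {E} in G with J→· removed — back-door holds.
P(Y|do(J)) = Σ_{E} P(Y|J,E)·P(E).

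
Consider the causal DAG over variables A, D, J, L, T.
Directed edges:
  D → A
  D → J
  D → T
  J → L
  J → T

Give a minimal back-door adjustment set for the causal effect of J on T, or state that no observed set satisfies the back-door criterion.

J→T: minimal back-door set {D}.

desc(J)\{J}={L,T}; candidates ⊆ {A,D}.
size 0: {}; under {} J still reaches {A,D,T} ∋ T.
{D}: J⊥T given {D} in G with J→· removed — back-door holds.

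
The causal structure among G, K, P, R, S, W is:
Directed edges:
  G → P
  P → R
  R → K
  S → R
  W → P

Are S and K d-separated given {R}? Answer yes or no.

Bayes-Ball from S | {R} reaches {G,P,W}.
K ∉ reach(S|{R}) ⇒ S ⊥ K | {R}.

Yes — S ⊥ K | {R}.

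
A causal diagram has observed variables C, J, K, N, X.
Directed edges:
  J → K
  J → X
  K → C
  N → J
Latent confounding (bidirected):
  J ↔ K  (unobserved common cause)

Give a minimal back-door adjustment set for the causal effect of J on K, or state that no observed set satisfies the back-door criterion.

desc(J)\{J}={C,K,X}; candidates ⊆ {N}.
J↔K: latent back-door arc(s) into J.
size 0: {}; under {} J still reaches {C,K,N} ∋ K.
size 1: {N}; under {N} J still reaches {C,K} ∋ K.
J↔K cannot be blocked by any observed set — no back-door set.

J→K: no observed back-door set.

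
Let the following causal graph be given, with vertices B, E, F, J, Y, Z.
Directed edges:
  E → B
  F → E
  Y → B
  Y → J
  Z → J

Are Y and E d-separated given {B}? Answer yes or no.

Bayes-Ball from Y | {B} reaches {E,F,J}.
E ∈ reach(Y|{B}) ⇒ Y ⊥̸ E | {B}.

No — Y and E are d-connected given {B}.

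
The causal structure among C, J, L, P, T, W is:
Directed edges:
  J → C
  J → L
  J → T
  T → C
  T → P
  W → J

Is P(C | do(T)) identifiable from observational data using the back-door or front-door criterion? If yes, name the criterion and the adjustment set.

P(C|do(T)): backdoor, adjust for {J}.

desc(T)\{T}={C,P}; candidates ⊆ {J,L,W}.
size 0: {}; under {} T still reaches {C,J,L,W} ∋ C.
{J}: T⊥C given {J} in G with T→· removed — back-door holds.
P(C|do(T)) = Σ_{J} P(C|T,J)·P(J).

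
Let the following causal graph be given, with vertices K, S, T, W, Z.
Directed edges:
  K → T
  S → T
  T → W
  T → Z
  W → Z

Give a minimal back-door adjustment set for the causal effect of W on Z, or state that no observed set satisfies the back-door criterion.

W→Z: minimal back-door set {T}.

desc(W)\{W}={Z}; candidates ⊆ {K,S,T}.
size 0: {}; under {} W still reaches {K,S,T,Z} ∋ Z.
{T}: W⊥Z given {T} in G with W→· removed — back-door holds.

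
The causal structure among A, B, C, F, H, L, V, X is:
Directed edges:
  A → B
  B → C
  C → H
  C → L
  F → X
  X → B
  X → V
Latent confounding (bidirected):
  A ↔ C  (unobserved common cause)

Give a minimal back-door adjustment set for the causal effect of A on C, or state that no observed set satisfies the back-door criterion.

A→C: no observed back-door set.

desc(A)\{A}={B,C,H,L}; candidates ⊆ {F,V,X}.
A↔C: latent back-door arc(s) into A.
size 0: {}; under {} A still reaches {C,H,L} ∋ C.
size 1: {F}, {V}, {X}; under {F} A still reaches {C,H,L} ∋ C.
size 2: {F,V}, {F,X}, {V,X}; under {F,V} A still reaches {C,H,L} ∋ C.
A↔C cannot be blocked by any observed set — no back-door set.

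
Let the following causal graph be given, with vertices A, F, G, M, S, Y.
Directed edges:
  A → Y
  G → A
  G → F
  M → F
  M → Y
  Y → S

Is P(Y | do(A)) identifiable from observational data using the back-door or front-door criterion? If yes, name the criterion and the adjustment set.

P(Y|do(A)): backdoor, adjust for ∅.

desc(A)\{A}={S,Y}; candidates ⊆ {F,G,M}.
∅: A⊥Y given ∅ in G with A→· removed — back-door holds.
P(Y|do(A)) = P(Y|A) — no adjustment needed.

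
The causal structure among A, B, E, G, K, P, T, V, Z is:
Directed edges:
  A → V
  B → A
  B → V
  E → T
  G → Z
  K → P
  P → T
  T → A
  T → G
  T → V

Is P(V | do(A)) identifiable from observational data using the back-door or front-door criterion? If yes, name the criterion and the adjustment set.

desc(A)\{A}={V}; candidates ⊆ {B,E,G,K,P,T,Z}.
size 0: {}; under {} A still reaches {B,E,G,K,P,T,V,Z} ∋ V.
size 1: {B}, {E}, {G} …(+4); under {B} A still reaches {E,G,K,P,T,V,Z} ∋ V.
{B,T}: A⊥V given {B,T} in G with A→· removed — back-door holds.
P(V|do(A)) = Σ_{B,T} P(V|A,B,T)·P(B,T).

P(V|do(A)): backdoor, adjust for {B, T}.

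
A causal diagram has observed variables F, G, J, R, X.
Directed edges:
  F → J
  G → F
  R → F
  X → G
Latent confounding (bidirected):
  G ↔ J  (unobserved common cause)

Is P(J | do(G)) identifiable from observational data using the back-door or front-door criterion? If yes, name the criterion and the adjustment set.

P(J|do(G)): frontdoor, adjust for {F}.

desc(G)\{G}={F,J}; candidates ⊆ {R,X}.
G↔J: latent back-door arc(s) into G.
size 0: {}; under {} G still reaches {J,X} ∋ J.
size 1: {R}, {X}; under {R} G still reaches {J,X} ∋ J.
size 2: {R,X}; under {R,X} G still reaches {J} ∋ J.
G↔J cannot be blocked by any observed set — no back-door set.
{F}: (i) intercepts every directed G→J path; (ii) no back-door G→{F}; (iii) {G} blocks every back-door {F}→J. Front-door holds.
P(J|do(G)) = Σ_{F} P(F|G) Σ_{G'} P(J|F,G')P(G').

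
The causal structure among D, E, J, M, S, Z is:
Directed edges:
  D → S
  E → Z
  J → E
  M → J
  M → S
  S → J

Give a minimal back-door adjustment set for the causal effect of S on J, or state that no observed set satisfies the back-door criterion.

desc(S)\{S}={E,J,Z}; candidates ⊆ {D,M}.
size 0: {}; under {} S still reaches {D,E,J,M,Z} ∋ J.
{M}: S⊥J given {M} in G with S→· removed — back-door holds.

S→J: minimal back-door set {M}.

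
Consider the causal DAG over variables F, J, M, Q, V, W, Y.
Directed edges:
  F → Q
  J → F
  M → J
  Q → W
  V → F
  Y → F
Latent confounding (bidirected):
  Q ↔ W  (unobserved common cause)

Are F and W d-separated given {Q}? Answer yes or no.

Bayes-Ball from F | {Q} reaches {J,M,V,W,Y}.
W ∈ reach(F|{Q}) ⇒ F ⊥̸ W | {Q}.

No — F and W are d-connected given {Q}.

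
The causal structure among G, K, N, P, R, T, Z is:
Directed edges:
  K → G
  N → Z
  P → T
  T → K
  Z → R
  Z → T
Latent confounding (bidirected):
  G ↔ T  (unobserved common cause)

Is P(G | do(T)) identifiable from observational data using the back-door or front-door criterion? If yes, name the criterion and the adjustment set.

P(G|do(T)): frontdoor, adjust for {K}.

desc(T)\{T}={G,K}; candidates ⊆ {N,P,R,Z}.
T↔G: latent back-door arc(s) into T.
size 0: {}; under {} T still reaches {G,N,P,R,Z} ∋ G.
size 1: {N}, {P}, {R} …(+1); under {N} T still reaches {G,P,R,Z} ∋ G.
size 2: {N,P}, {N,R}, {N,Z} …(+3); under {N,P} T still reaches {G,R,Z} ∋ G.
T↔G cannot be blocked by any observed set — no back-door set.
{K}: (i) intercepts every directed T→G path; (ii) no back-door T→{K}; (iii) {T} blocks every back-door {K}→G. Front-door holds.
P(G|do(T)) = Σ_{K} P(K|T) Σ_{T'} P(G|K,T')P(T').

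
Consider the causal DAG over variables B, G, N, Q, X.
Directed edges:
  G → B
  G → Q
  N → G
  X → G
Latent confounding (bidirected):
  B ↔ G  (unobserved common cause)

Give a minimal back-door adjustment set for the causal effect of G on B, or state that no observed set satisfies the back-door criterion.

desc(G)\{G}={B,Q}; candidates ⊆ {N,X}.
G↔B: latent back-door arc(s) into G.
size 0: {}; under {} G still reaches {B,N,X} ∋ B.
size 1: {N}, {X}; under {N} G still reaches {B,X} ∋ B.
size 2: {N,X}; under {N,X} G still reaches {B} ∋ B.
G↔B cannot be blocked by any observed set — no back-door set.

G→B: no observed back-door set.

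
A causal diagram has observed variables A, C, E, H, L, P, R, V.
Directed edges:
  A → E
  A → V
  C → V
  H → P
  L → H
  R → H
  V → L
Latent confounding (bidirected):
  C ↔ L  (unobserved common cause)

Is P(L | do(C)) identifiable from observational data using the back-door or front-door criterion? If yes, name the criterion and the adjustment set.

P(L|do(C)): frontdoor, adjust for {V}.

desc(C)\{C}={H,L,P,V}; candidates ⊆ {A,E,R}.
C↔L: latent back-door arc(s) into C.
size 0: {}; under {} C still reaches {H,L,P} ∋ L.
size 1: {A}, {E}, {R}; under {A} C still reaches {H,L,P} ∋ L.
size 2: {A,E}, {A,R}, {E,R}; under {A,E} C still reaches {H,L,P} ∋ L.
C↔L cannot be blocked by any observed set — no back-door set.
{V}: (i) intercepts every directed C→L path; (ii) no back-door C→{V}; (iii) {C} blocks every back-door {V}→L. Front-door holds.
P(L|do(C)) = Σ_{V} P(V|C) Σ_{C'} P(L|V,C')P(C').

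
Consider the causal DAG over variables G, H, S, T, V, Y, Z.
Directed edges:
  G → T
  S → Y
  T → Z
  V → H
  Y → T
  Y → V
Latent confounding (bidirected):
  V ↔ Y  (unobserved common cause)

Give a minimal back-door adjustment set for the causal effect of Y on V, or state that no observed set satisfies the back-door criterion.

Y→V: no observed back-door set.

desc(Y)\{Y}={H,T,V,Z}; candidates ⊆ {G,S}.
Y↔V: latent back-door arc(s) into Y.
size 0: {}; under {} Y still reaches {H,S,V} ∋ V.
size 1: {G}, {S}; under {G} Y still reaches {H,S,V} ∋ V.
size 2: {G,S}; under {G,S} Y still reaches {H,V} ∋ V.
Y↔V cannot be blocked by any observed set — no back-door set.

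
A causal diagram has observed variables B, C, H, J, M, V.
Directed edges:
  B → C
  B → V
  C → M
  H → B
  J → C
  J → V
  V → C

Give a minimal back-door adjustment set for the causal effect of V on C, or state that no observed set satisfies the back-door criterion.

V→C: minimal back-door set {B, J}.

desc(V)\{V}={C,M}; candidates ⊆ {B,H,J}.
size 0: {}; under {} V still reaches {B,C,H,J,M} ∋ C.
size 1: {B}, {H}, {J}; under {B} V still reaches {C,J,M} ∋ C.
{B,J}: V⊥C given {B,J} in G with V→· removed — back-door holds.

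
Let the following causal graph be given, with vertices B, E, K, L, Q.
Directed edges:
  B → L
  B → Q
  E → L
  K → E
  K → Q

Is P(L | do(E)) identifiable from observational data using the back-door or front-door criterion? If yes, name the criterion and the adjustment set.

desc(E)\{E}={L}; candidates ⊆ {B,K,Q}.
∅: E⊥L given ∅ in G with E→· removed — back-door holds.
P(L|do(E)) = P(L|E) — no adjustment needed.

P(L|do(E)): backdoor, adjust for ∅.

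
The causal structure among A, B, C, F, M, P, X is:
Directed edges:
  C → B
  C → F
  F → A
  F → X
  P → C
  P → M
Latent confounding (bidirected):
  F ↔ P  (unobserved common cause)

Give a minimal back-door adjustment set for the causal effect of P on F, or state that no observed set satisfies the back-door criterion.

desc(P)\{P}={A,B,C,F,M,X}; candidates ⊆ {—}.
P↔F: latent back-door arc(s) into P.
size 0: {}; under {} P still reaches {A,F,X} ∋ F.
P↔F cannot be blocked by any observed set — no back-door set.

P→F: no observed back-door set.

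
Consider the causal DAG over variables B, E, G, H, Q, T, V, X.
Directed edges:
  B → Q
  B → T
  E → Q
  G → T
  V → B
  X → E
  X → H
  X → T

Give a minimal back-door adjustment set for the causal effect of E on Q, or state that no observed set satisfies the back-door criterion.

desc(E)\{E}={Q}; candidates ⊆ {B,G,H,T,V,X}.
∅: E⊥Q given ∅ in G with E→· removed — back-door holds.

E→Q: minimal back-door set ∅.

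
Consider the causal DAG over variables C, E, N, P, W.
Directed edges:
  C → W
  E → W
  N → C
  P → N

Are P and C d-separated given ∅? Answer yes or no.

No — P and C are d-connected given ∅.

Bayes-Ball from P | ∅ reaches {C,N,W}.
C ∈ reach(P|∅) ⇒ P ⊥̸ C | ∅.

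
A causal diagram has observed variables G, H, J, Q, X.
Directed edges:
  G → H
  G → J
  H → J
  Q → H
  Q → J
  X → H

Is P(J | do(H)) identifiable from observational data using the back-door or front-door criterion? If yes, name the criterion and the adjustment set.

desc(H)\{H}={J}; candidates ⊆ {G,Q,X}.
size 0: {}; under {} H still reaches {G,J,Q,X} ∋ J.
size 1: {G}, {Q}, {X}; under {G} H still reaches {J,Q,X} ∋ J.
{G,Q}: H⊥J given {G,Q} in G with H→· removed — back-door holds.
P(J|do(H)) = Σ_{G,Q} P(J|H,G,Q)·P(G,Q).

P(J|do(H)): backdoor, adjust for {G, Q}.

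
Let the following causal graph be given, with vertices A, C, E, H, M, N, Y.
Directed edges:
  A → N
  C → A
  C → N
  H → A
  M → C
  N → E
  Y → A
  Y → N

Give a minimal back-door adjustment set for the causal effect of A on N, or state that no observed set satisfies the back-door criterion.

desc(A)\{A}={E,N}; candidates ⊆ {C,H,M,Y}.
size 0: {}; under {} A still reaches {C,E,H,M,N,Y} ∋ N.
size 1: {C}, {H}, {M} …(+1); under {C} A still reaches {E,H,N,Y} ∋ N.
{C,Y}: A⊥N given {C,Y} in G with A→· removed — back-door holds.

A→N: minimal back-door set {C, Y}.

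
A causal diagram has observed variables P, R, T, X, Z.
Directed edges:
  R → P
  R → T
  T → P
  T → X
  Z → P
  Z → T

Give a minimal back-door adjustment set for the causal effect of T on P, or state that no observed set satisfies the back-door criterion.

T→P: minimal back-door set {R, Z}.

desc(T)\{T}={P,X}; candidates ⊆ {R,Z}.
size 0: {}; under {} T still reaches {P,R,Z} ∋ P.
size 1: {R}, {Z}; under {R} T still reaches {P,Z} ∋ P.
{R,Z}: T⊥P given {R,Z} in G with T→· removed — back-door holds.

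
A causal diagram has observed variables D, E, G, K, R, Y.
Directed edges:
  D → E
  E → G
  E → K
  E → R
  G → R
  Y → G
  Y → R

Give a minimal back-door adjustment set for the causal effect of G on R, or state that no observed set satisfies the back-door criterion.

desc(G)\{G}={R}; candidates ⊆ {D,E,K,Y}.
size 0: {}; under {} G still reaches {D,E,K,R,Y} ∋ R.
size 1: {D}, {E}, {K} …(+1); under {D} G still reaches {E,K,R,Y} ∋ R.
{E,Y}: G⊥R given {E,Y} in G with G→· removed — back-door holds.

G→R: minimal back-door set {E, Y}.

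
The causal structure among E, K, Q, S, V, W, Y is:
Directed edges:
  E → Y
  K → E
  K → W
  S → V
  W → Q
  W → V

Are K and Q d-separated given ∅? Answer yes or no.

Bayes-Ball from K | ∅ reaches {E,Q,V,W,Y}.
Q ∈ reach(K|∅) ⇒ K ⊥̸ Q | ∅.

No — K and Q are d-connected given ∅.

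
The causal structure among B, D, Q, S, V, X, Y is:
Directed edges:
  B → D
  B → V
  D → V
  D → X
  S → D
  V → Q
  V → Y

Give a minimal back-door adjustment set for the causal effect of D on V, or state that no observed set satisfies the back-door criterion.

desc(D)\{D}={Q,V,X,Y}; candidates ⊆ {B,S}.
size 0: {}; under {} D still reaches {B,Q,S,V,Y} ∋ V.
{B}: D⊥V given {B} in G with D→· removed — back-door holds.

D→V: minimal back-door set {B}.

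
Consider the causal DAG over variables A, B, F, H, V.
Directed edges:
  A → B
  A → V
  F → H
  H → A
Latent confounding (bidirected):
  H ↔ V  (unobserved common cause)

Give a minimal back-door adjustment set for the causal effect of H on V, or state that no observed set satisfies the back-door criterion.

desc(H)\{H}={A,B,V}; candidates ⊆ {F}.
H↔V: latent back-door arc(s) into H.
size 0: {}; under {} H still reaches {F,V} ∋ V.
size 1: {F}; under {F} H still reaches {V} ∋ V.
H↔V cannot be blocked by any observed set — no back-door set.

H→V: no observed back-door set.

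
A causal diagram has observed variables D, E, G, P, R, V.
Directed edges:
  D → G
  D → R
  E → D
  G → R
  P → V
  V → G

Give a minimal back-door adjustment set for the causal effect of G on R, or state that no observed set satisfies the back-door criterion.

desc(G)\{G}={R}; candidates ⊆ {D,E,P,V}.
size 0: {}; under {} G still reaches {D,E,P,R,V} ∋ R.
{D}: G⊥R given {D} in G with G→· removed — back-door holds.

G→R: minimal back-door set {D}.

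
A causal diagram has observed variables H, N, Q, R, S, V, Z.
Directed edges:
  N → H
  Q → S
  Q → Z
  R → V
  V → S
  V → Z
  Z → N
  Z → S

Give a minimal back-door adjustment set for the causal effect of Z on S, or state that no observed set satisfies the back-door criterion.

desc(Z)\{Z}={H,N,S}; candidates ⊆ {Q,R,V}.
size 0: {}; under {} Z still reaches {Q,R,S,V} ∋ S.
size 1: {Q}, {R}, {V}; under {Q} Z still reaches {R,S,V} ∋ S.
{Q,V}: Z⊥S given {Q,V} in G with Z→· removed — back-door holds.

Z→S: minimal back-door set {Q, V}.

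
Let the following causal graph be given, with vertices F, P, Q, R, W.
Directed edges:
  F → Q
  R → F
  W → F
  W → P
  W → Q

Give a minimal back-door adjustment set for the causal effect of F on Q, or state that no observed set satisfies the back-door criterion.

desc(F)\{F}={Q}; candidates ⊆ {P,R,W}.
size 0: {}; under {} F still reaches {P,Q,R,W} ∋ Q.
{W}: F⊥Q given {W} in G with F→· removed — back-door holds.

F→Q: minimal back-door set {W}.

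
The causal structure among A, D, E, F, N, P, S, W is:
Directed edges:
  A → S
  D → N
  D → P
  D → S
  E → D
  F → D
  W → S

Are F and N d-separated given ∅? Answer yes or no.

Bayes-Ball from F | ∅ reaches {D,N,P,S}.
N ∈ reach(F|∅) ⇒ F ⊥̸ N | ∅.

No — F and N are d-connected given ∅.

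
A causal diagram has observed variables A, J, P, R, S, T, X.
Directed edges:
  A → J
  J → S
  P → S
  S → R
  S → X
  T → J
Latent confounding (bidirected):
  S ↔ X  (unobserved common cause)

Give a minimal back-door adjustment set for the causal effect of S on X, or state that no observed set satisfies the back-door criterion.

S→X: no observed back-door set.

desc(S)\{S}={R,X}; candidates ⊆ {A,J,P,T}.
S↔X: latent back-door arc(s) into S.
size 0: {}; under {} S still reaches {A,J,P,T,X} ∋ X.
size 1: {A}, {J}, {P} …(+1); under {A} S still reaches {J,P,T,X} ∋ X.
size 2: {A,J}, {A,P}, {A,T} …(+3); under {A,J} S still reaches {P,X} ∋ X.
S↔X cannot be blocked by any observed set — no back-door set.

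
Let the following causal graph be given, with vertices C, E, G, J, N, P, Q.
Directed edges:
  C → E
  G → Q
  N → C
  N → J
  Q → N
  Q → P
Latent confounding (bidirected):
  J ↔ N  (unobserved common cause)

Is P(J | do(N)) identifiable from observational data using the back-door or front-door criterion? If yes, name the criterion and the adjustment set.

P(J|do(N)): not identifiable (no BD/FD set).

desc(N)\{N}={C,E,J}; candidates ⊆ {G,P,Q}.
N↔J: latent back-door arc(s) into N.
size 0: {}; under {} N still reaches {G,J,P,Q} ∋ J.
size 1: {G}, {P}, {Q}; under {G} N still reaches {J,P,Q} ∋ J.
size 2: {G,P}, {G,Q}, {P,Q}; under {G,P} N still reaches {J,Q} ∋ J.
N↔J cannot be blocked by any observed set — no back-door set.
No mediator lies on a directed N→…→J path.
Neither criterion identifies P(J|do(N)) in this graph.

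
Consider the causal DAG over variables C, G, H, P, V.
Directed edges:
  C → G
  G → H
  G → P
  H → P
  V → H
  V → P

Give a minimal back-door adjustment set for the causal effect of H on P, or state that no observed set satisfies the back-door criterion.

H→P: minimal back-door set {G, V}.

desc(H)\{H}={P}; candidates ⊆ {C,G,V}.
size 0: {}; under {} H still reaches {C,G,P,V} ∋ P.
size 1: {C}, {G}, {V}; under {C} H still reaches {G,P,V} ∋ P.
{G,V}: H⊥P given {G,V} in G with H→· removed — back-door holds.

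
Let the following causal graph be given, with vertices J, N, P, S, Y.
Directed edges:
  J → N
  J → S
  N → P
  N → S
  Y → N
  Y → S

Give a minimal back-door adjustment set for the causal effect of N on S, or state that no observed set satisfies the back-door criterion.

N→S: minimal back-door set {J, Y}.

desc(N)\{N}={P,S}; candidates ⊆ {J,Y}.
size 0: {}; under {} N still reaches {J,S,Y} ∋ S.
size 1: {J}, {Y}; under {J} N still reaches {S,Y} ∋ S.
{J,Y}: N⊥S given {J,Y} in G with N→· removed — back-door holds.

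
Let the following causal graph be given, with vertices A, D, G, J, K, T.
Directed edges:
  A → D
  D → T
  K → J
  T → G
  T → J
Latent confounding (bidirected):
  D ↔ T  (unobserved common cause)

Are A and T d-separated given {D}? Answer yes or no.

No — A and T are d-connected given {D}.

Bayes-Ball from A | {D} reaches {G,J,T}.
T ∈ reach(A|{D}) ⇒ A ⊥̸ T | {D}.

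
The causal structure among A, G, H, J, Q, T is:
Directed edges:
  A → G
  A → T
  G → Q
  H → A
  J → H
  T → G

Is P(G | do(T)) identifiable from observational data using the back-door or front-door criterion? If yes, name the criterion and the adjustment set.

P(G|do(T)): backdoor, adjust for {A}.

desc(T)\{T}={G,Q}; candidates ⊆ {A,H,J}.
size 0: {}; under {} T still reaches {A,G,H,J,Q} ∋ G.
{A}: T⊥G given {A} in G with T→· removed — back-door holds.
P(G|do(T)) = Σ_{A} P(G|T,A)·P(A).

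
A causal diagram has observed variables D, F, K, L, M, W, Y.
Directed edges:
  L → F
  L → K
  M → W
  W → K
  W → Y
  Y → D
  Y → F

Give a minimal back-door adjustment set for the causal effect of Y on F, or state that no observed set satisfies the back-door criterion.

desc(Y)\{Y}={D,F}; candidates ⊆ {K,L,M,W}.
∅: Y⊥F given ∅ in G with Y→· removed — back-door holds.

Y→F: minimal back-door set ∅.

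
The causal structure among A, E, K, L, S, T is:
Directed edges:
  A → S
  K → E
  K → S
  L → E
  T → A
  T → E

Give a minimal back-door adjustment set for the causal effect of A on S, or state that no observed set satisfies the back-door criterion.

desc(A)\{A}={S}; candidates ⊆ {E,K,L,T}.
∅: A⊥S given ∅ in G with A→· removed — back-door holds.

A→S: minimal back-door set ∅.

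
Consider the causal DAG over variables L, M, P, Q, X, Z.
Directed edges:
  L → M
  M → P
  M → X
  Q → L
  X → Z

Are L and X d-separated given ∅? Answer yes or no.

Bayes-Ball from L | ∅ reaches {M,P,Q,X,Z}.
X ∈ reach(L|∅) ⇒ L ⊥̸ X | ∅.

No — L and X are d-connected given ∅.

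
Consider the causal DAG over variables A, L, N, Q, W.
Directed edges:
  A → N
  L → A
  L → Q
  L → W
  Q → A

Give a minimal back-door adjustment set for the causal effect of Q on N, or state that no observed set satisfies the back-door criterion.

Q→N: minimal back-door set {L}.

desc(Q)\{Q}={A,N}; candidates ⊆ {L,W}.
size 0: {}; under {} Q still reaches {A,L,N,W} ∋ N.
{L}: Q⊥N given {L} in G with Q→· removed — back-door holds.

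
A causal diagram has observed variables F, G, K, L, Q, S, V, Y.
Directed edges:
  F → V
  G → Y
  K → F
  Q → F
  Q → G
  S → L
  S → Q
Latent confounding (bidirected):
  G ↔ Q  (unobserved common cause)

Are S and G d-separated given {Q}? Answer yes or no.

No — S and G are d-connected given {Q}.

Bayes-Ball from S | {Q} reaches {G,L,Y}.
G ∈ reach(S|{Q}) ⇒ S ⊥̸ G | {Q}.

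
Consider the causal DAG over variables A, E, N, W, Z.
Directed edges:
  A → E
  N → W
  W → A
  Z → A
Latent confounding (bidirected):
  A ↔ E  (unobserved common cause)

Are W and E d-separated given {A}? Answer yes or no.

Bayes-Ball from W | {A} reaches {E,N,Z}.
E ∈ reach(W|{A}) ⇒ W ⊥̸ E | {A}.

No — W and E are d-connected given {A}.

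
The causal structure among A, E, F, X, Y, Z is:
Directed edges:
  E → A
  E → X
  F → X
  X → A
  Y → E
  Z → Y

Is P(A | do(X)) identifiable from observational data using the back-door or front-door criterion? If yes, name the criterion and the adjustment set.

desc(X)\{X}={A}; candidates ⊆ {E,F,Y,Z}.
size 0: {}; under {} X still reaches {A,E,F,Y,Z} ∋ A.
{E}: X⊥A given {E} in G with X→· removed — back-door holds.
P(A|do(X)) = Σ_{E} P(A|X,E)·P(E).

P(A|do(X)): backdoor, adjust for {E}.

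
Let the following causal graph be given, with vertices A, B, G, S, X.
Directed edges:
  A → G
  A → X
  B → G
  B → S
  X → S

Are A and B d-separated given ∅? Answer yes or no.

Bayes-Ball from A | ∅ reaches {G,S,X}.
B ∉ reach(A|∅) ⇒ A ⊥ B | ∅.

Yes — A ⊥ B | ∅.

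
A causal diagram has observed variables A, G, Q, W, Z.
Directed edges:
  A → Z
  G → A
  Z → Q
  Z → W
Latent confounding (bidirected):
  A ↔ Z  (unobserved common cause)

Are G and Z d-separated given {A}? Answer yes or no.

No — G and Z are d-connected given {A}.

Bayes-Ball from G | {A} reaches {Q,W,Z}.
Z ∈ reach(G|{A}) ⇒ G ⊥̸ Z | {A}.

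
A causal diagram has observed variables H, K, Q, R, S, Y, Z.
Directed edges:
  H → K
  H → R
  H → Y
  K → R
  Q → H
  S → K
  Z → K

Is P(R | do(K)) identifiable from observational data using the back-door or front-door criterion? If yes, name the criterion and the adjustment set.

desc(K)\{K}={R}; candidates ⊆ {H,Q,S,Y,Z}.
size 0: {}; under {} K still reaches {H,Q,R,S,Y,Z} ∋ R.
{H}: K⊥R given {H} in G with K→· removed — back-door holds.
P(R|do(K)) = Σ_{H} P(R|K,H)·P(H).

P(R|do(K)): backdoor, adjust for {H}.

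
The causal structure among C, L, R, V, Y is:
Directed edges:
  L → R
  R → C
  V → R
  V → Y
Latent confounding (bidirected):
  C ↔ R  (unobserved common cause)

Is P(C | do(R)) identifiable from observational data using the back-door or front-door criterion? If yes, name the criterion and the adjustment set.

desc(R)\{R}={C}; candidates ⊆ {L,V,Y}.
R↔C: latent back-door arc(s) into R.
size 0: {}; under {} R still reaches {C,L,V,Y} ∋ C.
size 1: {L}, {V}, {Y}; under {L} R still reaches {C,V,Y} ∋ C.
size 2: {L,V}, {L,Y}, {V,Y}; under {L,V} R still reaches {C} ∋ C.
R↔C cannot be blocked by any observed set — no back-door set.
No mediator lies on a directed R→…→C path.
Neither criterion identifies P(C|do(R)) in this graph.

P(C|do(R)): not identifiable (no BD/FD set).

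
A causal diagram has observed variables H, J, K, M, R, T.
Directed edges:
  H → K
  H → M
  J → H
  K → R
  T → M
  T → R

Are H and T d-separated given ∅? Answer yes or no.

Yes — H ⊥ T | ∅.

Bayes-Ball from H | ∅ reaches {J,K,M,R}.
T ∉ reach(H|∅) ⇒ H ⊥ T | ∅.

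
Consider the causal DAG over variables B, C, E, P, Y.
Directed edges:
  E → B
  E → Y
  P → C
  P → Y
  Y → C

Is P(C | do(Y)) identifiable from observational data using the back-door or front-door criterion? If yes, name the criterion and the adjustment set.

desc(Y)\{Y}={C}; candidates ⊆ {B,E,P}.
size 0: {}; under {} Y still reaches {B,C,E,P} ∋ C.
{P}: Y⊥C given {P} in G with Y→· removed — back-door holds.
P(C|do(Y)) = Σ_{P} P(C|Y,P)·P(P).

P(C|do(Y)): backdoor, adjust for {P}.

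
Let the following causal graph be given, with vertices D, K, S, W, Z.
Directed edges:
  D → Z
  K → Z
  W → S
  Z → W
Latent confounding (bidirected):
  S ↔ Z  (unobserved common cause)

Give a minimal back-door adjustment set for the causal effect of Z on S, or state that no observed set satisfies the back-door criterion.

desc(Z)\{Z}={S,W}; candidates ⊆ {D,K}.
Z↔S: latent back-door arc(s) into Z.
size 0: {}; under {} Z still reaches {D,K,S} ∋ S.
size 1: {D}, {K}; under {D} Z still reaches {K,S} ∋ S.
size 2: {D,K}; under {D,K} Z still reaches {S} ∋ S.
Z↔S cannot be blocked by any observed set — no back-door set.

Z→S: no observed back-door set.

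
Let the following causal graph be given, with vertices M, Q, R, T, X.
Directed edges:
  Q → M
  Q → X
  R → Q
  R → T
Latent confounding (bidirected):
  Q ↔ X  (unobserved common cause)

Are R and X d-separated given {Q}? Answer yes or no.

No — R and X are d-connected given {Q}.

Bayes-Ball from R | {Q} reaches {T,X}.
X ∈ reach(R|{Q}) ⇒ R ⊥̸ X | {Q}.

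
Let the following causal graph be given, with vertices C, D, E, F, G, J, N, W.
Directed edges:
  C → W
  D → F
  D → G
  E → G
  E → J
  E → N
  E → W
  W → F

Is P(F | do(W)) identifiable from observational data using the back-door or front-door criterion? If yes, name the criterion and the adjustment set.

P(F|do(W)): backdoor, adjust for ∅.

desc(W)\{W}={F}; candidates ⊆ {C,D,E,G,J,N}.
∅: W⊥F given ∅ in G with W→· removed — back-door holds.
P(F|do(W)) = P(F|W) — no adjustment needed.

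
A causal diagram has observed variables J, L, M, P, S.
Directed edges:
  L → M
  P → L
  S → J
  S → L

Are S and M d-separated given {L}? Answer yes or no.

Yes — S ⊥ M | {L}.

Bayes-Ball from S | {L} reaches {J,P}.
M ∉ reach(S|{L}) ⇒ S ⊥ M | {L}.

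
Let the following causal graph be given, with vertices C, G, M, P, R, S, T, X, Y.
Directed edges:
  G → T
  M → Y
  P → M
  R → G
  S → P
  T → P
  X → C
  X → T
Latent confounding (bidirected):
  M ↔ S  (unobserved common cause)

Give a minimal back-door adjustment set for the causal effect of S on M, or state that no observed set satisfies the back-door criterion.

desc(S)\{S}={M,P,Y}; candidates ⊆ {C,G,R,T,X}.
S↔M: latent back-door arc(s) into S.
size 0: {}; under {} S still reaches {M,Y} ∋ M.
size 1: {C}, {G}, {R} …(+2); under {C} S still reaches {M,Y} ∋ M.
size 2: {C,G}, {C,R}, {C,T} …(+7); under {C,G} S still reaches {M,Y} ∋ M.
S↔M cannot be blocked by any observed set — no back-door set.

S→M: no observed back-door set.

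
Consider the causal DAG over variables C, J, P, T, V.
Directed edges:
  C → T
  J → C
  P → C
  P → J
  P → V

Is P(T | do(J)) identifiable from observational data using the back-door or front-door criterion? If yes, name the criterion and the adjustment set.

P(T|do(J)): backdoor, adjust for {P}.

desc(J)\{J}={C,T}; candidates ⊆ {P,V}.
size 0: {}; under {} J still reaches {C,P,T,V} ∋ T.
{P}: J⊥T given {P} in G with J→· removed — back-door holds.
P(T|do(J)) = Σ_{P} P(T|J,P)·P(P).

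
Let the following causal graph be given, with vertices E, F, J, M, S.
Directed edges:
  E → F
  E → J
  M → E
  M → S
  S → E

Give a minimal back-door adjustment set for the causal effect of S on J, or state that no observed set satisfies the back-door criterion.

desc(S)\{S}={E,F,J}; candidates ⊆ {M}.
size 0: {}; under {} S still reaches {E,F,J,M} ∋ J.
{M}: S⊥J given {M} in G with S→· removed — back-door holds.

S→J: minimal back-door set {M}.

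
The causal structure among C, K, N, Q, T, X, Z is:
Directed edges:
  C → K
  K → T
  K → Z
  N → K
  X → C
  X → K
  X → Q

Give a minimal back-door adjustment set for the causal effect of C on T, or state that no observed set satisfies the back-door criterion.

desc(C)\{C}={K,T,Z}; candidates ⊆ {N,Q,X}.
size 0: {}; under {} C still reaches {K,Q,T,X,Z} ∋ T.
{X}: C⊥T given {X} in G with C→· removed — back-door holds.

C→T: minimal back-door set {X}.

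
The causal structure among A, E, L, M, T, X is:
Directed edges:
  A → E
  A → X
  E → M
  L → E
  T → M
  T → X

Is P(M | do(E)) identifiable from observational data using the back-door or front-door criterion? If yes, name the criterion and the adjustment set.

P(M|do(E)): backdoor, adjust for ∅.

desc(E)\{E}={M}; candidates ⊆ {A,L,T,X}.
∅: E⊥M given ∅ in G with E→· removed — back-door holds.
P(M|do(E)) = P(M|E) — no adjustment needed.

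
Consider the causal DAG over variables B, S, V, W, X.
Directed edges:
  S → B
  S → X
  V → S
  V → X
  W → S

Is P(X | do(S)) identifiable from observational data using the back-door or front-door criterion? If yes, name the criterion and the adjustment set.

P(X|do(S)): backdoor, adjust for {V}.

desc(S)\{S}={B,X}; candidates ⊆ {V,W}.
size 0: {}; under {} S still reaches {V,W,X} ∋ X.
{V}: S⊥X given {V} in G with S→· removed — back-door holds.
P(X|do(S)) = Σ_{V} P(X|S,V)·P(V).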